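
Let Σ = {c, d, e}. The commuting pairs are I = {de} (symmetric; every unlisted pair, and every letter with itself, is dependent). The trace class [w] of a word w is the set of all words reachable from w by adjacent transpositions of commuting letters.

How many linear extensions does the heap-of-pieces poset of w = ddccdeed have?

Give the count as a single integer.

#0=d has no predecessor
#1=d depends on [0:d]
#2=c depends on [1:d]
#3=c depends on [2:c]
#4=d depends on [3:c]
#5=e depends on [3:c]
#6=e depends on [5:e]
#7=d depends on [4:d]
sources: [0:d]
N(rest) = Σ N(rest − s) over sources s of rest; N(one piece) = 1:
  size 1 → [6]=1  [7]=1
  size 2 → [4,7]=1  [5,6]=1  [6,7]=2
  size 3 → [4,6,7]=3  [5,6,7]=3
  size 4 → [4,5,6,7]=6
  size 5 → [3,4,5,6,7]=6
  size 6 → [2,3,4,5,6,7]=6
  first=0(d) contributes 6

6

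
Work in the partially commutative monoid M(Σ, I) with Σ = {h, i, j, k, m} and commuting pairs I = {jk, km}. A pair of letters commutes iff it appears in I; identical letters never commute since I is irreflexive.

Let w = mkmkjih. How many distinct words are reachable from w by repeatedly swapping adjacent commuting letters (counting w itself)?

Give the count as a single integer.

#0=m has no predecessor
#1=k has no predecessor
#2=m depends on [0:m]
#3=k depends on [1:k]
#4=j depends on [2:m]
#5=i depends on [3:k, 4:j]
#6=h depends on [5:i]
sources: [0:m, 1:k]
N(rest) = Σ N(rest − s) over sources s of rest; N(one piece) = 1:
  size 1 → [6]=1
  size 2 → [5,6]=1
  size 3 → [3,5,6]=1  [4,5,6]=1
  size 4 → [1,3,5,6]=1  [2,4,5,6]=1  [3,4,5,6]=2
  size 5 → [0,2,4,5,6]=1  [1,3,4,5,6]=3  [2,3,4,5,6]=3
  first=0(m) contributes 6
  first=1(k) contributes 4
|[w]| = 10

10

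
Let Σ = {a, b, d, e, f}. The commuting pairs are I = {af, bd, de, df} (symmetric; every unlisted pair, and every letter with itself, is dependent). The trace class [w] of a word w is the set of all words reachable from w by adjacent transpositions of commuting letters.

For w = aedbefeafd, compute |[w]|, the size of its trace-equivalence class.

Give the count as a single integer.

19

piece 0:a — minimal
piece 1:e rests on {0:a}
piece 2:d rests on {0:a}
piece 3:b rests on {1:e}
piece 4:e rests on {3:b}
piece 5:f rests on {4:e}
piece 6:e rests on {5:f}
piece 7:a rests on {2:d, 6:e}
piece 8:f rests on {6:e}
piece 9:d rests on {7:a}
minimal pieces: {0:a}
ways to finish when only these pieces remain (= sum over removing one remaining piece with nothing left below it):
  1 left: {8}→1  {9}→1
  2 left: {7,9}→1  {8,9}→2
  3 left: {2,7,9}→1  {7,8,9}→3
  4 left: {2,7,8,9}→4  {6,7,8,9}→3
  5 left: {2,6,7,8,9}→7  {5,6,7,8,9}→3
  6 left: {2,5,6,7,8,9}→10  {4,5,6,7,8,9}→3
  7 left: {2,4,5,6,7,8,9}→13  {3,4,5,6,7,8,9}→3
  8 left: {1,3,4,5,6,7,8,9}→3  {2,3,4,5,6,7,8,9}→16
  placing 0:a first → 19 extensions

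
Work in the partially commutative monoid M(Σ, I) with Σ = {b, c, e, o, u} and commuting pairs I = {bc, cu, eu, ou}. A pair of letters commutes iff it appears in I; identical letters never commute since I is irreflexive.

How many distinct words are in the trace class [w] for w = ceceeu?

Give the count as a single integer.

#0=c has no predecessor
#1=e depends on [0:c]
#2=c depends on [1:e]
#3=e depends on [2:c]
#4=e depends on [3:e]
#5=u has no predecessor
sources: [0:c, 5:u]
N(rest) = Σ N(rest − s) over sources s of rest; N(one piece) = 1:
  size 1 → [4]=1  [5]=1
  size 2 → [3,4]=1  [4,5]=2
  size 3 → [2,3,4]=1  [3,4,5]=3
  size 4 → [1,2,3,4]=1  [2,3,4,5]=4
  first=0(c) contributes 5
  first=5(u) contributes 1
|[w]| = 6

6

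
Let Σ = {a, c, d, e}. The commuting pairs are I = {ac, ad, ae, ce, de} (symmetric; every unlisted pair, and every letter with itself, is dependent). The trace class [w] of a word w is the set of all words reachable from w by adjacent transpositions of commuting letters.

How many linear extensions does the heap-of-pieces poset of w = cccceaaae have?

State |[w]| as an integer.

#0=c has no predecessor
#1=c depends on [0:c]
#2=c depends on [1:c]
#3=c depends on [2:c]
#4=e has no predecessor
#5=a has no predecessor
#6=a depends on [5:a]
#7=a depends on [6:a]
#8=e depends on [4:e]
sources: [0:c, 4:e, 5:a]
N(rest) = Σ N(rest − s) over sources s of rest; N(one piece) = 1:
  size 1 → [3]=1  [7]=1  [8]=1
  size 2 → [2,3]=1  [3,7]=2  [3,8]=2  [4,8]=1  [6,7]=1  [7,8]=2
  size 3 → [1,2,3]=1  [2,3,7]=3  [2,3,8]=3  [3,4,8]=3  [3,6,7]=3  [3,7,8]=6  [4,7,8]=3  [5,6,7]=1  [6,7,8]=3
  size 4 → [0,1,2,3]=1  [1,2,3,7]=4  [1,2,3,8]=4  [2,3,4,8]=6  [2,3,6,7]=6  [2,3,7,8]=12  [3,4,7,8]=12  [3,5,6,7]=4  [3,6,7,8]=12  [4,6,7,8]=6  [5,6,7,8]=4
  size 5 → [0,1,2,3,7]=5  [0,1,2,3,8]=5  [1,2,3,4,8]=10  [1,2,3,6,7]=10  [1,2,3,7,8]=20  [2,3,4,7,8]=30  [2,3,5,6,7]=10  [2,3,6,7,8]=30  [3,4,6,7,8]=30  [3,5,6,7,8]=20  [4,5,6,7,8]=10
  size 6 → [0,1,2,3,4,8]=15  [0,1,2,3,6,7]=15  [0,1,2,3,7,8]=30  [1,2,3,4,7,8]=60  [1,2,3,5,6,7]=20  [1,2,3,6,7,8]=60  [2,3,4,6,7,8]=90  [2,3,5,6,7,8]=60  [3,4,5,6,7,8]=60
  size 7 → [0,1,2,3,4,7,8]=105  [0,1,2,3,5,6,7]=35  [0,1,2,3,6,7,8]=105  [1,2,3,4,6,7,8]=210  [1,2,3,5,6,7,8]=140  [2,3,4,5,6,7,8]=210
  first=0(c) contributes 560
  first=4(e) contributes 280
  first=5(a) contributes 420
|[w]| = 1260

1260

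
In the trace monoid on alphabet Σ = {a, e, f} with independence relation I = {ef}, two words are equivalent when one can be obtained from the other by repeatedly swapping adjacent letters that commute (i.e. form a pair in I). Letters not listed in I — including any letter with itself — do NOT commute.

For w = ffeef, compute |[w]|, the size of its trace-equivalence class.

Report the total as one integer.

10

drop 0:f onto floor
drop 1:f onto {0:f}
drop 2:e onto floor
drop 3:e onto {2:e}
drop 4:f onto {1:f}
ground layer = {0:f, 2:e}
drop-orders for the pieces not yet dropped (sum over which currently-grounded one goes next):
  1 to go: {3} 1  {4} 1
  2 to go: {1,4} 1  {2,3} 1  {3,4} 2
  3 to go: {0,1,4} 1  {1,3,4} 3  {2,3,4} 3
  if 0:f drops first: 6 orders
  if 2:e drops first: 4 orders
heap linearizations: 10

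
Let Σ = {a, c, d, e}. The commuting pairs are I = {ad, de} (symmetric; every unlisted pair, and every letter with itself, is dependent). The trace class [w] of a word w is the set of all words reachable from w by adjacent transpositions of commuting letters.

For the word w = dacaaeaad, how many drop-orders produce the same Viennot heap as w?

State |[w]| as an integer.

12

0(d) covers ∅
1(a) covers ∅
2(c) covers 0:d, 1:a
3(a) covers 2:c
4(a) covers 3:a
5(e) covers 4:a
6(a) covers 5:e
7(a) covers 6:a
8(d) covers 2:c
floor of heap: 0:d, 1:a
completions by unplaced set U, small U first (add the entries for U minus each lowest piece of U):
  |U|=1: {7}:1  {8}:1
  |U|=2: {6,7}:1  {7,8}:2
  |U|=3: {5,6,7}:1  {6,7,8}:3
  |U|=4: {4,5,6,7}:1  {5,6,7,8}:4
  |U|=5: {3,4,5,6,7}:1  {4,5,6,7,8}:5
  |U|=6: {3,4,5,6,7,8}:6
  |U|=7: {2,3,4,5,6,7,8}:6
  start at 0(d): 6
  start at 1(a): 6
sum over floor = 12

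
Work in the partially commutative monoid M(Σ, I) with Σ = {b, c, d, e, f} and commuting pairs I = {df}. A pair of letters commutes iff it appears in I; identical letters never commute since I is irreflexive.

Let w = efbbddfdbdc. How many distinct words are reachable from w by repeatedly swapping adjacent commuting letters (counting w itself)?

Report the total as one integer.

4

0(e) covers ∅
1(f) covers 0:e
2(b) covers 1:f
3(b) covers 2:b
4(d) covers 3:b
5(d) covers 4:d
6(f) covers 3:b
7(d) covers 5:d
8(b) covers 6:f, 7:d
9(d) covers 8:b
10(c) covers 9:d
floor of heap: 0:e
completions by unplaced set U, small U first (add the entries for U minus each lowest piece of U):
  |U|=1: {10}:1
  |U|=2: {9,10}:1
  |U|=3: {8,9,10}:1
  |U|=4: {6,8,9,10}:1  {7,8,9,10}:1
  |U|=5: {5,7,8,9,10}:1  {6,7,8,9,10}:2
  |U|=6: {4,5,7,8,9,10}:1  {5,6,7,8,9,10}:3
  |U|=7: {4,5,6,7,8,9,10}:4
  |U|=8: {3,4,5,6,7,8,9,10}:4
  |U|=9: {2,3,4,5,6,7,8,9,10}:4
  start at 0(e): 4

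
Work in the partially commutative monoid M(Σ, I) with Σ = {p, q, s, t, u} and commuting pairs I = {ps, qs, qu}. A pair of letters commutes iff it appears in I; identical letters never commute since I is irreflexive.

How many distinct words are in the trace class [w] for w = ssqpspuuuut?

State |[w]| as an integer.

piece 0:s — minimal
piece 1:s rests on {0:s}
piece 2:q — minimal
piece 3:p rests on {2:q}
piece 4:s rests on {1:s}
piece 5:p rests on {3:p}
piece 6:u rests on {4:s, 5:p}
piece 7:u rests on {6:u}
piece 8:u rests on {7:u}
piece 9:u rests on {8:u}
piece 10:t rests on {9:u}
minimal pieces: {0:s, 2:q}
ways to finish when only these pieces remain (= sum over removing one remaining piece with nothing left below it):
  1 left: {10}→1
  2 left: {9,10}→1
  3 left: {8,9,10}→1
  4 left: {7,8,9,10}→1
  5 left: {6,7,8,9,10}→1
  6 left: {4,6,7,8,9,10}→1  {5,6,7,8,9,10}→1
  7 left: {1,4,6,7,8,9,10}→1  {3,5,6,7,8,9,10}→1  {4,5,6,7,8,9,10}→2
  8 left: {0,1,4,6,7,8,9,10}→1  {1,4,5,6,7,8,9,10}→3  {2,3,5,6,7,8,9,10}→1  {3,4,5,6,7,8,9,10}→3
  9 left: {0,1,4,5,6,7,8,9,10}→4  {1,3,4,5,6,7,8,9,10}→6  {2,3,4,5,6,7,8,9,10}→4
  placing 0:s first → 10 extensions
  placing 2:q first → 10 extensions
total linear extensions = 20

20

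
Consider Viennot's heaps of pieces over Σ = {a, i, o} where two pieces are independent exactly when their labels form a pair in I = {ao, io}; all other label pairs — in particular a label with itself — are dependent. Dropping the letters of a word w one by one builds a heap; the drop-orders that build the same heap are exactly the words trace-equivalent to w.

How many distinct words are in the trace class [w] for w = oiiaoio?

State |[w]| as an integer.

drop 0:o onto floor
drop 1:i onto floor
drop 2:i onto {1:i}
drop 3:a onto {2:i}
drop 4:o onto {0:o}
drop 5:i onto {3:a}
drop 6:o onto {4:o}
ground layer = {0:o, 1:i}
drop-orders for the pieces not yet dropped (sum over which currently-grounded one goes next):
  1 to go: {5} 1  {6} 1
  2 to go: {3,5} 1  {4,6} 1  {5,6} 2
  3 to go: {0,4,6} 1  {2,3,5} 1  {3,5,6} 3  {4,5,6} 3
  4 to go: {0,4,5,6} 4  {1,2,3,5} 1  {2,3,5,6} 4  {3,4,5,6} 6
  5 to go: {0,3,4,5,6} 10  {1,2,3,5,6} 5  {2,3,4,5,6} 10
  if 0:o drops first: 15 orders
  if 1:i drops first: 20 orders
heap linearizations: 35

35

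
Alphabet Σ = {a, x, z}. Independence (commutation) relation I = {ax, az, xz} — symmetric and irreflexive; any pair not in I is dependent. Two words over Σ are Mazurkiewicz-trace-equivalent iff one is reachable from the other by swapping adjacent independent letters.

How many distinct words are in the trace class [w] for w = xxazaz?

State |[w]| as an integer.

0(x) covers ∅
1(x) covers 0:x
2(a) covers ∅
3(z) covers ∅
4(a) covers 2:a
5(z) covers 3:z
floor of heap: 0:x, 2:a, 3:z
completions by unplaced set U, small U first (add the entries for U minus each lowest piece of U):
  |U|=1: {1}:1  {4}:1  {5}:1
  |U|=2: {0,1}:1  {1,4}:2  {1,5}:2  {2,4}:1  {3,5}:1  {4,5}:2
  |U|=3: {0,1,4}:3  {0,1,5}:3  {1,2,4}:3  {1,3,5}:3  {1,4,5}:6  {2,4,5}:3  {3,4,5}:3
  |U|=4: {0,1,2,4}:6  {0,1,3,5}:6  {0,1,4,5}:12  {1,2,4,5}:12  {1,3,4,5}:12  {2,3,4,5}:6
  start at 0(x): 30
  start at 2(a): 30
  start at 3(z): 30
sum over floor = 90

90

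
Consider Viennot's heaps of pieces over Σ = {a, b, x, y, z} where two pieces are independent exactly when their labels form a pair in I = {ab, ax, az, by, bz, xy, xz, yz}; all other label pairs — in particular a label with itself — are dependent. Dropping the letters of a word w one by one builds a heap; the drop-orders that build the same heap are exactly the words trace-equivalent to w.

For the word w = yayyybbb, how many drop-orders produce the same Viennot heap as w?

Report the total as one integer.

0(y) covers ∅
1(a) covers 0:y
2(y) covers 1:a
3(y) covers 2:y
4(y) covers 3:y
5(b) covers ∅
6(b) covers 5:b
7(b) covers 6:b
floor of heap: 0:y, 5:b
completions by unplaced set U, small U first (add the entries for U minus each lowest piece of U):
  |U|=1: {4}:1  {7}:1
  |U|=2: {3,4}:1  {4,7}:2  {6,7}:1
  |U|=3: {2,3,4}:1  {3,4,7}:3  {4,6,7}:3  {5,6,7}:1
  |U|=4: {1,2,3,4}:1  {2,3,4,7}:4  {3,4,6,7}:6  {4,5,6,7}:4
  |U|=5: {0,1,2,3,4}:1  {1,2,3,4,7}:5  {2,3,4,6,7}:10  {3,4,5,6,7}:10
  |U|=6: {0,1,2,3,4,7}:6  {1,2,3,4,6,7}:15  {2,3,4,5,6,7}:20
  start at 0(y): 35
  start at 5(b): 21
sum over floor = 56

56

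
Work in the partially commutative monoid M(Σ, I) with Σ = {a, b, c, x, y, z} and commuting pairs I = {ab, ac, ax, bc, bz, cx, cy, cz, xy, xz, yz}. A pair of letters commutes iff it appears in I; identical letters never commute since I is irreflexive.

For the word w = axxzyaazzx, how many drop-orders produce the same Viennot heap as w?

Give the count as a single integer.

240

#0=a has no predecessor
#1=x has no predecessor
#2=x depends on [1:x]
#3=z depends on [0:a]
#4=y depends on [0:a]
#5=a depends on [3:z, 4:y]
#6=a depends on [5:a]
#7=z depends on [6:a]
#8=z depends on [7:z]
#9=x depends on [2:x]
sources: [0:a, 1:x]
N(rest) = Σ N(rest − s) over sources s of rest; N(one piece) = 1:
  size 1 → [8]=1  [9]=1
  size 2 → [2,9]=1  [7,8]=1  [8,9]=2
  size 3 → [1,2,9]=1  [2,8,9]=3  [6,7,8]=1  [7,8,9]=3
  size 4 → [1,2,8,9]=4  [2,7,8,9]=6  [5,6,7,8]=1  [6,7,8,9]=4
  size 5 → [1,2,7,8,9]=10  [2,6,7,8,9]=10  [3,5,6,7,8]=1  [4,5,6,7,8]=1  [5,6,7,8,9]=5
  size 6 → [1,2,6,7,8,9]=20  [2,5,6,7,8,9]=15  [3,4,5,6,7,8]=2  [3,5,6,7,8,9]=6  [4,5,6,7,8,9]=6
  size 7 → [0,3,4,5,6,7,8]=2  [1,2,5,6,7,8,9]=35  [2,3,5,6,7,8,9]=21  [2,4,5,6,7,8,9]=21  [3,4,5,6,7,8,9]=14
  size 8 → [0,3,4,5,6,7,8,9]=16  [1,2,3,5,6,7,8,9]=56  [1,2,4,5,6,7,8,9]=56  [2,3,4,5,6,7,8,9]=56
  first=0(a) contributes 168
  first=1(x) contributes 72
|[w]| = 240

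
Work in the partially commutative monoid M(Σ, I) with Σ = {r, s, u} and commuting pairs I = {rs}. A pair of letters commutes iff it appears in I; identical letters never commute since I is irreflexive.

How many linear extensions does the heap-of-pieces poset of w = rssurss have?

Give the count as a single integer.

9

#0=r has no predecessor
#1=s has no predecessor
#2=s depends on [1:s]
#3=u depends on [0:r, 2:s]
#4=r depends on [3:u]
#5=s depends on [3:u]
#6=s depends on [5:s]
sources: [0:r, 1:s]
N(rest) = Σ N(rest − s) over sources s of rest; N(one piece) = 1:
  size 1 → [4]=1  [6]=1
  size 2 → [4,6]=2  [5,6]=1
  size 3 → [4,5,6]=3
  size 4 → [3,4,5,6]=3
  size 5 → [0,3,4,5,6]=3  [2,3,4,5,6]=3
  first=0(r) contributes 3
  first=1(s) contributes 6
|[w]| = 9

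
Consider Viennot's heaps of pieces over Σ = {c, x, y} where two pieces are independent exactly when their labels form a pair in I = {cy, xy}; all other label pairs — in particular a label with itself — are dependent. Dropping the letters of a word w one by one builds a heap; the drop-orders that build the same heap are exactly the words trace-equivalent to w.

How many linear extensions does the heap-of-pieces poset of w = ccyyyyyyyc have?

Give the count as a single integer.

0(c) covers ∅
1(c) covers 0:c
2(y) covers ∅
3(y) covers 2:y
4(y) covers 3:y
5(y) covers 4:y
6(y) covers 5:y
7(y) covers 6:y
8(y) covers 7:y
9(c) covers 1:c
floor of heap: 0:c, 2:y
completions by unplaced set U, small U first (add the entries for U minus each lowest piece of U):
  |U|=1: {8}:1  {9}:1
  |U|=2: {1,9}:1  {7,8}:1  {8,9}:2
  |U|=3: {0,1,9}:1  {1,8,9}:3  {6,7,8}:1  {7,8,9}:3
  |U|=4: {0,1,8,9}:4  {1,7,8,9}:6  {5,6,7,8}:1  {6,7,8,9}:4
  |U|=5: {0,1,7,8,9}:10  {1,6,7,8,9}:10  {4,5,6,7,8}:1  {5,6,7,8,9}:5
  |U|=6: {0,1,6,7,8,9}:20  {1,5,6,7,8,9}:15  {3,4,5,6,7,8}:1  {4,5,6,7,8,9}:6
  |U|=7: {0,1,5,6,7,8,9}:35  {1,4,5,6,7,8,9}:21  {2,3,4,5,6,7,8}:1  {3,4,5,6,7,8,9}:7
  |U|=8: {0,1,4,5,6,7,8,9}:56  {1,3,4,5,6,7,8,9}:28  {2,3,4,5,6,7,8,9}:8
  start at 0(c): 36
  start at 2(y): 84
sum over floor = 120

120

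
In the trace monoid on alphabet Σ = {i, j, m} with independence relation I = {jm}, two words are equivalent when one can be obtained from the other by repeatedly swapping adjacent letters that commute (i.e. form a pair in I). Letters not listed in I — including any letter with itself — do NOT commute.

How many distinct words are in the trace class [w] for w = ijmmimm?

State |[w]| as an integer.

0(i) covers ∅
1(j) covers 0:i
2(m) covers 0:i
3(m) covers 2:m
4(i) covers 1:j, 3:m
5(m) covers 4:i
6(m) covers 5:m
floor of heap: 0:i
completions by unplaced set U, small U first (add the entries for U minus each lowest piece of U):
  |U|=1: {6}:1
  |U|=2: {5,6}:1
  |U|=3: {4,5,6}:1
  |U|=4: {1,4,5,6}:1  {3,4,5,6}:1
  |U|=5: {1,3,4,5,6}:2  {2,3,4,5,6}:1
  start at 0(i): 3

3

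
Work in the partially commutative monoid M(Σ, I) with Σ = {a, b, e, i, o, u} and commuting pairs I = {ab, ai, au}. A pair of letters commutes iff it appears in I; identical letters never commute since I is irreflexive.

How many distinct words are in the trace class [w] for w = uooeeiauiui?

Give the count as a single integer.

6

#0=u has no predecessor
#1=o depends on [0:u]
#2=o depends on [1:o]
#3=e depends on [2:o]
#4=e depends on [3:e]
#5=i depends on [4:e]
#6=a depends on [4:e]
#7=u depends on [5:i]
#8=i depends on [7:u]
#9=u depends on [8:i]
#10=i depends on [9:u]
sources: [0:u]
N(rest) = Σ N(rest − s) over sources s of rest; N(one piece) = 1:
  size 1 → [6]=1  [10]=1
  size 2 → [6,10]=2  [9,10]=1
  size 3 → [6,9,10]=3  [8,9,10]=1
  size 4 → [6,8,9,10]=4  [7,8,9,10]=1
  size 5 → [5,7,8,9,10]=1  [6,7,8,9,10]=5
  size 6 → [5,6,7,8,9,10]=6
  size 7 → [4,5,6,7,8,9,10]=6
  size 8 → [3,4,5,6,7,8,9,10]=6
  size 9 → [2,3,4,5,6,7,8,9,10]=6
  first=0(u) contributes 6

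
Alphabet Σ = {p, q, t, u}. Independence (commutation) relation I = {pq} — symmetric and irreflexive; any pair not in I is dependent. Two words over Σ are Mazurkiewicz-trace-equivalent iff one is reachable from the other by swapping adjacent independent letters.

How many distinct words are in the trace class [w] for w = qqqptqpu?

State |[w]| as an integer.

0(q) covers ∅
1(q) covers 0:q
2(q) covers 1:q
3(p) covers ∅
4(t) covers 2:q, 3:p
5(q) covers 4:t
6(p) covers 4:t
7(u) covers 5:q, 6:p
floor of heap: 0:q, 3:p
completions by unplaced set U, small U first (add the entries for U minus each lowest piece of U):
  |U|=1: {7}:1
  |U|=2: {5,7}:1  {6,7}:1
  |U|=3: {5,6,7}:2
  |U|=4: {4,5,6,7}:2
  |U|=5: {2,4,5,6,7}:2  {3,4,5,6,7}:2
  |U|=6: {1,2,4,5,6,7}:2  {2,3,4,5,6,7}:4
  start at 0(q): 6
  start at 3(p): 2
sum over floor = 8

8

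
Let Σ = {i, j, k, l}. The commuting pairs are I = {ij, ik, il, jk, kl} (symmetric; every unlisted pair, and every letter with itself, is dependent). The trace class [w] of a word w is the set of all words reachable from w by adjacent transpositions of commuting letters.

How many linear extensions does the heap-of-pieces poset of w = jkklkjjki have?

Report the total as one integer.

piece 0:j — minimal
piece 1:k — minimal
piece 2:k rests on {1:k}
piece 3:l rests on {0:j}
piece 4:k rests on {2:k}
piece 5:j rests on {3:l}
piece 6:j rests on {5:j}
piece 7:k rests on {4:k}
piece 8:i — minimal
minimal pieces: {0:j, 1:k, 8:i}
ways to finish when only these pieces remain (= sum over removing one remaining piece with nothing left below it):
  1 left: {6}→1  {7}→1  {8}→1
  2 left: {4,7}→1  {5,6}→1  {6,7}→2  {6,8}→2  {7,8}→2
  3 left: {2,4,7}→1  {3,5,6}→1  {4,6,7}→3  {4,7,8}→3  {5,6,7}→3  {5,6,8}→3  {6,7,8}→6
  4 left: {0,3,5,6}→1  {1,2,4,7}→1  {2,4,6,7}→4  {2,4,7,8}→4  {3,5,6,7}→4  {3,5,6,8}→4  {4,5,6,7}→6  {4,6,7,8}→12  {5,6,7,8}→12
  5 left: {0,3,5,6,7}→5  {0,3,5,6,8}→5  {1,2,4,6,7}→5  {1,2,4,7,8}→5  {2,4,5,6,7}→10  {2,4,6,7,8}→20  {3,4,5,6,7}→10  {3,5,6,7,8}→20  {4,5,6,7,8}→30
  6 left: {0,3,4,5,6,7}→15  {0,3,5,6,7,8}→30  {1,2,4,5,6,7}→15  {1,2,4,6,7,8}→30  {2,3,4,5,6,7}→20  {2,4,5,6,7,8}→60  {3,4,5,6,7,8}→60
  7 left: {0,2,3,4,5,6,7}→35  {0,3,4,5,6,7,8}→105  {1,2,3,4,5,6,7}→35  {1,2,4,5,6,7,8}→105  {2,3,4,5,6,7,8}→140
  placing 0:j first → 280 extensions
  placing 1:k first → 280 extensions
  placing 8:i first → 70 extensions
total linear extensions = 630

630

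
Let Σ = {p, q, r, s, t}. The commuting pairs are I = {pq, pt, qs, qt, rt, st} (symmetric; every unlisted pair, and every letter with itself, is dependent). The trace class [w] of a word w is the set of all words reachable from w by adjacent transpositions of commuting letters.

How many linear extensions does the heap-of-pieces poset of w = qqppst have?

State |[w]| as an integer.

drop 0:q onto floor
drop 1:q onto {0:q}
drop 2:p onto floor
drop 3:p onto {2:p}
drop 4:s onto {3:p}
drop 5:t onto floor
ground layer = {0:q, 2:p, 5:t}
drop-orders for the pieces not yet dropped (sum over which currently-grounded one goes next):
  1 to go: {1} 1  {4} 1  {5} 1
  2 to go: {0,1} 1  {1,4} 2  {1,5} 2  {3,4} 1  {4,5} 2
  3 to go: {0,1,4} 3  {0,1,5} 3  {1,3,4} 3  {1,4,5} 6  {2,3,4} 1  {3,4,5} 3
  4 to go: {0,1,3,4} 6  {0,1,4,5} 12  {1,2,3,4} 4  {1,3,4,5} 12  {2,3,4,5} 4
  if 0:q drops first: 20 orders
  if 2:p drops first: 30 orders
  if 5:t drops first: 10 orders
heap linearizations: 60

60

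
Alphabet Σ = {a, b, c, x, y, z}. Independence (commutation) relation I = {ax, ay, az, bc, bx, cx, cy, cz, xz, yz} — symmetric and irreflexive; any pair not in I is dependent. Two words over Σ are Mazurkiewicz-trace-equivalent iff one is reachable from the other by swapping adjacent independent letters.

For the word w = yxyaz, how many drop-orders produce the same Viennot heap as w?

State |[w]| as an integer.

20

0(y) covers ∅
1(x) covers 0:y
2(y) covers 1:x
3(a) covers ∅
4(z) covers ∅
floor of heap: 0:y, 3:a, 4:z
completions by unplaced set U, small U first (add the entries for U minus each lowest piece of U):
  |U|=1: {2}:1  {3}:1  {4}:1
  |U|=2: {1,2}:1  {2,3}:2  {2,4}:2  {3,4}:2
  |U|=3: {0,1,2}:1  {1,2,3}:3  {1,2,4}:3  {2,3,4}:6
  start at 0(y): 12
  start at 3(a): 4
  start at 4(z): 4
sum over floor = 20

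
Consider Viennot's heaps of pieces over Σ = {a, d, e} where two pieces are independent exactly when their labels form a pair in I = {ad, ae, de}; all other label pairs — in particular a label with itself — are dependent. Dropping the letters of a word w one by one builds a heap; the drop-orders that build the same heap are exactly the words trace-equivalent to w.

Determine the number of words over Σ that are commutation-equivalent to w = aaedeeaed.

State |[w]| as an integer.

1260

drop 0:a onto floor
drop 1:a onto {0:a}
drop 2:e onto floor
drop 3:d onto floor
drop 4:e onto {2:e}
drop 5:e onto {4:e}
drop 6:a onto {1:a}
drop 7:e onto {5:e}
drop 8:d onto {3:d}
ground layer = {0:a, 2:e, 3:d}
drop-orders for the pieces not yet dropped (sum over which currently-grounded one goes next):
  1 to go: {6} 1  {7} 1  {8} 1
  2 to go: {1,6} 1  {3,8} 1  {5,7} 1  {6,7} 2  {6,8} 2  {7,8} 2
  3 to go: {0,1,6} 1  {1,6,7} 3  {1,6,8} 3  {3,6,8} 3  {3,7,8} 3  {4,5,7} 1  {5,6,7} 3  {5,7,8} 3  {6,7,8} 6
  4 to go: {0,1,6,7} 4  {0,1,6,8} 4  {1,3,6,8} 6  {1,5,6,7} 6  {1,6,7,8} 12  {2,4,5,7} 1  {3,5,7,8} 6  {3,6,7,8} 12  {4,5,6,7} 4  {4,5,7,8} 4  {5,6,7,8} 12
  5 to go: {0,1,3,6,8} 10  {0,1,5,6,7} 10  {0,1,6,7,8} 20  {1,3,6,7,8} 30  {1,4,5,6,7} 10  {1,5,6,7,8} 30  {2,4,5,6,7} 5  {2,4,5,7,8} 5  {3,4,5,7,8} 10  {3,5,6,7,8} 30  {4,5,6,7,8} 20
  6 to go: {0,1,3,6,7,8} 60  {0,1,4,5,6,7} 20  {0,1,5,6,7,8} 60  {1,2,4,5,6,7} 15  {1,3,5,6,7,8} 90  {1,4,5,6,7,8} 60  {2,3,4,5,7,8} 15  {2,4,5,6,7,8} 30  {3,4,5,6,7,8} 60
  7 to go: {0,1,2,4,5,6,7} 35  {0,1,3,5,6,7,8} 210  {0,1,4,5,6,7,8} 140  {1,2,4,5,6,7,8} 105  {1,3,4,5,6,7,8} 210  {2,3,4,5,6,7,8} 105
  if 0:a drops first: 420 orders
  if 2:e drops first: 560 orders
  if 3:d drops first: 280 orders
heap linearizations: 1260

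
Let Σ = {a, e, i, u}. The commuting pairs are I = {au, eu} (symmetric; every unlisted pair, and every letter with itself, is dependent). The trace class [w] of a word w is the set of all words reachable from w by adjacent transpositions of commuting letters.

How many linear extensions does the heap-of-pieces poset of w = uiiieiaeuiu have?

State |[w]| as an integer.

3

#0=u has no predecessor
#1=i depends on [0:u]
#2=i depends on [1:i]
#3=i depends on [2:i]
#4=e depends on [3:i]
#5=i depends on [4:e]
#6=a depends on [5:i]
#7=e depends on [6:a]
#8=u depends on [5:i]
#9=i depends on [7:e, 8:u]
#10=u depends on [9:i]
sources: [0:u]
N(rest) = Σ N(rest − s) over sources s of rest; N(one piece) = 1:
  size 1 → [10]=1
  size 2 → [9,10]=1
  size 3 → [7,9,10]=1  [8,9,10]=1
  size 4 → [6,7,9,10]=1  [7,8,9,10]=2
  size 5 → [6,7,8,9,10]=3
  size 6 → [5,6,7,8,9,10]=3
  size 7 → [4,5,6,7,8,9,10]=3
  size 8 → [3,4,5,6,7,8,9,10]=3
  size 9 → [2,3,4,5,6,7,8,9,10]=3
  first=0(u) contributes 3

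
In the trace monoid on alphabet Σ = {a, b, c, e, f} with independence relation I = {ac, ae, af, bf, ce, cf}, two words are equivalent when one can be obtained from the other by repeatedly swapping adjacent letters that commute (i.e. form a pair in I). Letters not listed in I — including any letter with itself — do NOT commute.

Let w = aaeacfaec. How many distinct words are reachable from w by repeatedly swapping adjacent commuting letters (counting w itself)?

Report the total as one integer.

1260

#0=a has no predecessor
#1=a depends on [0:a]
#2=e has no predecessor
#3=a depends on [1:a]
#4=c has no predecessor
#5=f depends on [2:e]
#6=a depends on [3:a]
#7=e depends on [5:f]
#8=c depends on [4:c]
sources: [0:a, 2:e, 4:c]
N(rest) = Σ N(rest − s) over sources s of rest; N(one piece) = 1:
  size 1 → [6]=1  [7]=1  [8]=1
  size 2 → [3,6]=1  [4,8]=1  [5,7]=1  [6,7]=2  [6,8]=2  [7,8]=2
  size 3 → [1,3,6]=1  [2,5,7]=1  [3,6,7]=3  [3,6,8]=3  [4,6,8]=3  [4,7,8]=3  [5,6,7]=3  [5,7,8]=3  [6,7,8]=6
  size 4 → [0,1,3,6]=1  [1,3,6,7]=4  [1,3,6,8]=4  [2,5,6,7]=4  [2,5,7,8]=4  [3,4,6,8]=6  [3,5,6,7]=6  [3,6,7,8]=12  [4,5,7,8]=6  [4,6,7,8]=12  [5,6,7,8]=12
  size 5 → [0,1,3,6,7]=5  [0,1,3,6,8]=5  [1,3,4,6,8]=10  [1,3,5,6,7]=10  [1,3,6,7,8]=20  [2,3,5,6,7]=10  [2,4,5,7,8]=10  [2,5,6,7,8]=20  [3,4,6,7,8]=30  [3,5,6,7,8]=30  [4,5,6,7,8]=30
  size 6 → [0,1,3,4,6,8]=15  [0,1,3,5,6,7]=15  [0,1,3,6,7,8]=30  [1,2,3,5,6,7]=20  [1,3,4,6,7,8]=60  [1,3,5,6,7,8]=60  [2,3,5,6,7,8]=60  [2,4,5,6,7,8]=60  [3,4,5,6,7,8]=90
  size 7 → [0,1,2,3,5,6,7]=35  [0,1,3,4,6,7,8]=105  [0,1,3,5,6,7,8]=105  [1,2,3,5,6,7,8]=140  [1,3,4,5,6,7,8]=210  [2,3,4,5,6,7,8]=210
  first=0(a) contributes 560
  first=2(e) contributes 420
  first=4(c) contributes 280
|[w]| = 1260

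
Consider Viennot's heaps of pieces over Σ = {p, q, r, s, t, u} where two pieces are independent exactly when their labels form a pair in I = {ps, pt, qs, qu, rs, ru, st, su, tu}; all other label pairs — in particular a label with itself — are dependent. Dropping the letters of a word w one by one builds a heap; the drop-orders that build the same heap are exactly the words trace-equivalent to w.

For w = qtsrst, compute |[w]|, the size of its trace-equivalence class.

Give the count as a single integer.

drop 0:q onto floor
drop 1:t onto {0:q}
drop 2:s onto floor
drop 3:r onto {1:t}
drop 4:s onto {2:s}
drop 5:t onto {3:r}
ground layer = {0:q, 2:s}
drop-orders for the pieces not yet dropped (sum over which currently-grounded one goes next):
  1 to go: {4} 1  {5} 1
  2 to go: {2,4} 1  {3,5} 1  {4,5} 2
  3 to go: {1,3,5} 1  {2,4,5} 3  {3,4,5} 3
  4 to go: {0,1,3,5} 1  {1,3,4,5} 4  {2,3,4,5} 6
  if 0:q drops first: 10 orders
  if 2:s drops first: 5 orders
heap linearizations: 15

15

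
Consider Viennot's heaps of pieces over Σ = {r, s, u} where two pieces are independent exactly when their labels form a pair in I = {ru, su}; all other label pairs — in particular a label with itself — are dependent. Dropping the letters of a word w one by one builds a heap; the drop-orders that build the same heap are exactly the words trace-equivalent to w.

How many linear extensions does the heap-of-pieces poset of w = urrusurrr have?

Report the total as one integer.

84

#0=u has no predecessor
#1=r has no predecessor
#2=r depends on [1:r]
#3=u depends on [0:u]
#4=s depends on [2:r]
#5=u depends on [3:u]
#6=r depends on [4:s]
#7=r depends on [6:r]
#8=r depends on [7:r]
sources: [0:u, 1:r]
N(rest) = Σ N(rest − s) over sources s of rest; N(one piece) = 1:
  size 1 → [5]=1  [8]=1
  size 2 → [3,5]=1  [5,8]=2  [7,8]=1
  size 3 → [0,3,5]=1  [3,5,8]=3  [5,7,8]=3  [6,7,8]=1
  size 4 → [0,3,5,8]=4  [3,5,7,8]=6  [4,6,7,8]=1  [5,6,7,8]=4
  size 5 → [0,3,5,7,8]=10  [2,4,6,7,8]=1  [3,5,6,7,8]=10  [4,5,6,7,8]=5
  size 6 → [0,3,5,6,7,8]=20  [1,2,4,6,7,8]=1  [2,4,5,6,7,8]=6  [3,4,5,6,7,8]=15
  size 7 → [0,3,4,5,6,7,8]=35  [1,2,4,5,6,7,8]=7  [2,3,4,5,6,7,8]=21
  first=0(u) contributes 28
  first=1(r) contributes 56
|[w]| = 84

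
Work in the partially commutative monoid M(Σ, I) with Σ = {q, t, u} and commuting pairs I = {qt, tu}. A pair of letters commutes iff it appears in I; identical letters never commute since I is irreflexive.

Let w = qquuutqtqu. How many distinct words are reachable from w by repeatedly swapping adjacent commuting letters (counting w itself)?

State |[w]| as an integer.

45

#0=q has no predecessor
#1=q depends on [0:q]
#2=u depends on [1:q]
#3=u depends on [2:u]
#4=u depends on [3:u]
#5=t has no predecessor
#6=q depends on [4:u]
#7=t depends on [5:t]
#8=q depends on [6:q]
#9=u depends on [8:q]
sources: [0:q, 5:t]
N(rest) = Σ N(rest − s) over sources s of rest; N(one piece) = 1:
  size 1 → [7]=1  [9]=1
  size 2 → [5,7]=1  [7,9]=2  [8,9]=1
  size 3 → [5,7,9]=3  [6,8,9]=1  [7,8,9]=3
  size 4 → [4,6,8,9]=1  [5,7,8,9]=6  [6,7,8,9]=4
  size 5 → [3,4,6,8,9]=1  [4,6,7,8,9]=5  [5,6,7,8,9]=10
  size 6 → [2,3,4,6,8,9]=1  [3,4,6,7,8,9]=6  [4,5,6,7,8,9]=15
  size 7 → [1,2,3,4,6,8,9]=1  [2,3,4,6,7,8,9]=7  [3,4,5,6,7,8,9]=21
  size 8 → [0,1,2,3,4,6,8,9]=1  [1,2,3,4,6,7,8,9]=8  [2,3,4,5,6,7,8,9]=28
  first=0(q) contributes 36
  first=5(t) contributes 9
|[w]| = 45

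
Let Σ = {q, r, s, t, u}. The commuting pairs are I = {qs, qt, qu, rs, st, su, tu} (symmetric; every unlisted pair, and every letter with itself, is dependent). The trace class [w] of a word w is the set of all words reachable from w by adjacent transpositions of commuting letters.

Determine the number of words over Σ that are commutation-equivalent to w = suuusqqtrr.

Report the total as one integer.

drop 0:s onto floor
drop 1:u onto floor
drop 2:u onto {1:u}
drop 3:u onto {2:u}
drop 4:s onto {0:s}
drop 5:q onto floor
drop 6:q onto {5:q}
drop 7:t onto floor
drop 8:r onto {3:u, 6:q, 7:t}
drop 9:r onto {8:r}
ground layer = {0:s, 1:u, 5:q, 7:t}
drop-orders for the pieces not yet dropped (sum over which currently-grounded one goes next):
  1 to go: {4} 1  {9} 1
  2 to go: {0,4} 1  {4,9} 2  {8,9} 1
  3 to go: {0,4,9} 3  {3,8,9} 1  {4,8,9} 3  {6,8,9} 1  {7,8,9} 1
  4 to go: {0,4,8,9} 6  {2,3,8,9} 1  {3,4,8,9} 4  {3,6,8,9} 2  {3,7,8,9} 2  {4,6,8,9} 4  {4,7,8,9} 4  {5,6,8,9} 1  {6,7,8,9} 2
  5 to go: {0,3,4,8,9} 10  {0,4,6,8,9} 10  {0,4,7,8,9} 10  {1,2,3,8,9} 1  {2,3,4,8,9} 5  {2,3,6,8,9} 3  {2,3,7,8,9} 3  {3,4,6,8,9} 10  {3,4,7,8,9} 10  {3,5,6,8,9} 3  {3,6,7,8,9} 6  {4,5,6,8,9} 5  {4,6,7,8,9} 10  {5,6,7,8,9} 3
  6 to go: {0,2,3,4,8,9} 15  {0,3,4,6,8,9} 30  {0,3,4,7,8,9} 30  {0,4,5,6,8,9} 15  {0,4,6,7,8,9} 30  {1,2,3,4,8,9} 6  {1,2,3,6,8,9} 4  {1,2,3,7,8,9} 4  {2,3,4,6,8,9} 18  {2,3,4,7,8,9} 18  {2,3,5,6,8,9} 6  {2,3,6,7,8,9} 12  {3,4,5,6,8,9} 18  {3,4,6,7,8,9} 36  {3,5,6,7,8,9} 12  {4,5,6,7,8,9} 18
  7 to go: {0,1,2,3,4,8,9} 21  {0,2,3,4,6,8,9} 63  {0,2,3,4,7,8,9} 63  {0,3,4,5,6,8,9} 63  {0,3,4,6,7,8,9} 126  {0,4,5,6,7,8,9} 63  {1,2,3,4,6,8,9} 28  {1,2,3,4,7,8,9} 28  {1,2,3,5,6,8,9} 10  {1,2,3,6,7,8,9} 20  {2,3,4,5,6,8,9} 42  {2,3,4,6,7,8,9} 84  {2,3,5,6,7,8,9} 30  {3,4,5,6,7,8,9} 84
  8 to go: {0,1,2,3,4,6,8,9} 112  {0,1,2,3,4,7,8,9} 112  {0,2,3,4,5,6,8,9} 168  {0,2,3,4,6,7,8,9} 336  {0,3,4,5,6,7,8,9} 336  {1,2,3,4,5,6,8,9} 80  {1,2,3,4,6,7,8,9} 160  {1,2,3,5,6,7,8,9} 60  {2,3,4,5,6,7,8,9} 240
  if 0:s drops first: 540 orders
  if 1:u drops first: 1080 orders
  if 5:q drops first: 720 orders
  if 7:t drops first: 360 orders
heap linearizations: 2700

2700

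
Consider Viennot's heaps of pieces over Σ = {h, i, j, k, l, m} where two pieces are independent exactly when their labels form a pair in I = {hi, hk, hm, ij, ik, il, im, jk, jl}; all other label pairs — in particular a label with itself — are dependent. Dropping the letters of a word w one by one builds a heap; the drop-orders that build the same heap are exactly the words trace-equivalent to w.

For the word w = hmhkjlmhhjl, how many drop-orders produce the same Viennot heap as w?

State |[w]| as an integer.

0(h) covers ∅
1(m) covers ∅
2(h) covers 0:h
3(k) covers 1:m
4(j) covers 1:m, 2:h
5(l) covers 2:h, 3:k
6(m) covers 4:j, 5:l
7(h) covers 4:j, 5:l
8(h) covers 7:h
9(j) covers 6:m, 8:h
10(l) covers 6:m, 8:h
floor of heap: 0:h, 1:m
completions by unplaced set U, small U first (add the entries for U minus each lowest piece of U):
  |U|=1: {9}:1  {10}:1
  |U|=2: {9,10}:2
  |U|=3: {6,9,10}:2  {8,9,10}:2
  |U|=4: {6,8,9,10}:4  {7,8,9,10}:2
  |U|=5: {6,7,8,9,10}:6
  |U|=6: {4,6,7,8,9,10}:6  {5,6,7,8,9,10}:6
  |U|=7: {3,5,6,7,8,9,10}:6  {4,5,6,7,8,9,10}:12
  |U|=8: {2,4,5,6,7,8,9,10}:12  {3,4,5,6,7,8,9,10}:18
  |U|=9: {0,2,4,5,6,7,8,9,10}:12  {1,3,4,5,6,7,8,9,10}:18  {2,3,4,5,6,7,8,9,10}:30
  start at 0(h): 48
  start at 1(m): 42
sum over floor = 90

90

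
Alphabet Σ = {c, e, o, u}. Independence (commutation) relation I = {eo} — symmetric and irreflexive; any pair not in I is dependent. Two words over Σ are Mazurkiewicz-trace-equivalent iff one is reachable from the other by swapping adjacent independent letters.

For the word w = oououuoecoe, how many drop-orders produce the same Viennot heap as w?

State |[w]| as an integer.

4

#0=o has no predecessor
#1=o depends on [0:o]
#2=u depends on [1:o]
#3=o depends on [2:u]
#4=u depends on [3:o]
#5=u depends on [4:u]
#6=o depends on [5:u]
#7=e depends on [5:u]
#8=c depends on [6:o, 7:e]
#9=o depends on [8:c]
#10=e depends on [8:c]
sources: [0:o]
N(rest) = Σ N(rest − s) over sources s of rest; N(one piece) = 1:
  size 1 → [9]=1  [10]=1
  size 2 → [9,10]=2
  size 3 → [8,9,10]=2
  size 4 → [6,8,9,10]=2  [7,8,9,10]=2
  size 5 → [6,7,8,9,10]=4
  size 6 → [5,6,7,8,9,10]=4
  size 7 → [4,5,6,7,8,9,10]=4
  size 8 → [3,4,5,6,7,8,9,10]=4
  size 9 → [2,3,4,5,6,7,8,9,10]=4
  first=0(o) contributes 4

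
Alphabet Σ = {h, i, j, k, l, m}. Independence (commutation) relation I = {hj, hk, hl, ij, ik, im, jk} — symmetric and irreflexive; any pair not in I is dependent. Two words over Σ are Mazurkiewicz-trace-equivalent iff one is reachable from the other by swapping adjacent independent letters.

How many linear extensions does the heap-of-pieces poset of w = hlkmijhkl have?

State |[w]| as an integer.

94

piece 0:h — minimal
piece 1:l — minimal
piece 2:k rests on {1:l}
piece 3:m rests on {0:h, 2:k}
piece 4:i rests on {0:h, 1:l}
piece 5:j rests on {3:m}
piece 6:h rests on {3:m, 4:i}
piece 7:k rests on {3:m}
piece 8:l rests on {4:i, 5:j, 7:k}
minimal pieces: {0:h, 1:l}
ways to finish when only these pieces remain (= sum over removing one remaining piece with nothing left below it):
  1 left: {6}→1  {8}→1
  2 left: {5,8}→1  {6,8}→2  {7,8}→1
  3 left: {4,6,8}→2  {5,6,8}→3  {5,7,8}→2  {6,7,8}→3
  4 left: {4,5,6,8}→5  {4,6,7,8}→5  {5,6,7,8}→8
  5 left: {3,5,6,7,8}→8  {4,5,6,7,8}→18
  6 left: {2,3,5,6,7,8}→8  {3,4,5,6,7,8}→26
  7 left: {0,3,4,5,6,7,8}→26  {2,3,4,5,6,7,8}→34
  placing 0:h first → 34 extensions
  placing 1:l first → 60 extensions
total linear extensions = 94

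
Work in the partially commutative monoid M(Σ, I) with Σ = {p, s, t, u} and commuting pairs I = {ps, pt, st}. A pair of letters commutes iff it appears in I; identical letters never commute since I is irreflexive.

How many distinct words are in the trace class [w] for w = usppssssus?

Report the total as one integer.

21

piece 0:u — minimal
piece 1:s rests on {0:u}
piece 2:p rests on {0:u}
piece 3:p rests on {2:p}
piece 4:s rests on {1:s}
piece 5:s rests on {4:s}
piece 6:s rests on {5:s}
piece 7:s rests on {6:s}
piece 8:u rests on {3:p, 7:s}
piece 9:s rests on {8:u}
minimal pieces: {0:u}
ways to finish when only these pieces remain (= sum over removing one remaining piece with nothing left below it):
  1 left: {9}→1
  2 left: {8,9}→1
  3 left: {3,8,9}→1  {7,8,9}→1
  4 left: {2,3,8,9}→1  {3,7,8,9}→2  {6,7,8,9}→1
  5 left: {2,3,7,8,9}→3  {3,6,7,8,9}→3  {5,6,7,8,9}→1
  6 left: {2,3,6,7,8,9}→6  {3,5,6,7,8,9}→4  {4,5,6,7,8,9}→1
  7 left: {1,4,5,6,7,8,9}→1  {2,3,5,6,7,8,9}→10  {3,4,5,6,7,8,9}→5
  8 left: {1,3,4,5,6,7,8,9}→6  {2,3,4,5,6,7,8,9}→15
  placing 0:u first → 21 extensions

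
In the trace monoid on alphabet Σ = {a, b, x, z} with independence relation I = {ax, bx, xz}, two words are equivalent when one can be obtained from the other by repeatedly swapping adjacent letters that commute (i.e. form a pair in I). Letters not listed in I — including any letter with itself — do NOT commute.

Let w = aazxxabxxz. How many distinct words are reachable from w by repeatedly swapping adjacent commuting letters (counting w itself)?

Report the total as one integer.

210

0(a) covers ∅
1(a) covers 0:a
2(z) covers 1:a
3(x) covers ∅
4(x) covers 3:x
5(a) covers 2:z
6(b) covers 5:a
7(x) covers 4:x
8(x) covers 7:x
9(z) covers 6:b
floor of heap: 0:a, 3:x
completions by unplaced set U, small U first (add the entries for U minus each lowest piece of U):
  |U|=1: {8}:1  {9}:1
  |U|=2: {6,9}:1  {7,8}:1  {8,9}:2
  |U|=3: {4,7,8}:1  {5,6,9}:1  {6,8,9}:3  {7,8,9}:3
  |U|=4: {2,5,6,9}:1  {3,4,7,8}:1  {4,7,8,9}:4  {5,6,8,9}:4  {6,7,8,9}:6
  |U|=5: {1,2,5,6,9}:1  {2,5,6,8,9}:5  {3,4,7,8,9}:5  {4,6,7,8,9}:10  {5,6,7,8,9}:10
  |U|=6: {0,1,2,5,6,9}:1  {1,2,5,6,8,9}:6  {2,5,6,7,8,9}:15  {3,4,6,7,8,9}:15  {4,5,6,7,8,9}:20
  |U|=7: {0,1,2,5,6,8,9}:7  {1,2,5,6,7,8,9}:21  {2,4,5,6,7,8,9}:35  {3,4,5,6,7,8,9}:35
  |U|=8: {0,1,2,5,6,7,8,9}:28  {1,2,4,5,6,7,8,9}:56  {2,3,4,5,6,7,8,9}:70
  start at 0(a): 126
  start at 3(x): 84
sum over floor = 210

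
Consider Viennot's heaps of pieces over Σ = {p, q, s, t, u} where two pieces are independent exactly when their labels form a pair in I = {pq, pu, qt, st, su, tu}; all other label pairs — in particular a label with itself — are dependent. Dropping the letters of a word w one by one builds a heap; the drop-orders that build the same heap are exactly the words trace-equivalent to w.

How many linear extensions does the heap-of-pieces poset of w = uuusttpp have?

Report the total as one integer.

168

piece 0:u — minimal
piece 1:u rests on {0:u}
piece 2:u rests on {1:u}
piece 3:s — minimal
piece 4:t — minimal
piece 5:t rests on {4:t}
piece 6:p rests on {3:s, 5:t}
piece 7:p rests on {6:p}
minimal pieces: {0:u, 3:s, 4:t}
ways to finish when only these pieces remain (= sum over removing one remaining piece with nothing left below it):
  1 left: {2}→1  {7}→1
  2 left: {1,2}→1  {2,7}→2  {6,7}→1
  3 left: {0,1,2}→1  {1,2,7}→3  {2,6,7}→3  {3,6,7}→1  {5,6,7}→1
  4 left: {0,1,2,7}→4  {1,2,6,7}→6  {2,3,6,7}→4  {2,5,6,7}→4  {3,5,6,7}→2  {4,5,6,7}→1
  5 left: {0,1,2,6,7}→10  {1,2,3,6,7}→10  {1,2,5,6,7}→10  {2,3,5,6,7}→10  {2,4,5,6,7}→5  {3,4,5,6,7}→3
  6 left: {0,1,2,3,6,7}→20  {0,1,2,5,6,7}→20  {1,2,3,5,6,7}→30  {1,2,4,5,6,7}→15  {2,3,4,5,6,7}→18
  placing 0:u first → 63 extensions
  placing 3:s first → 35 extensions
  placing 4:t first → 70 extensions
total linear extensions = 168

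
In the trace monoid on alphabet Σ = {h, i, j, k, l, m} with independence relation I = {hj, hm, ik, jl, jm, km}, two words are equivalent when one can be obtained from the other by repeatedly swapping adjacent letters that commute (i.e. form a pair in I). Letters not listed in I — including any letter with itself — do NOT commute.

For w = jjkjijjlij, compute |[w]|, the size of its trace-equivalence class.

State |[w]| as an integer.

3

drop 0:j onto floor
drop 1:j onto {0:j}
drop 2:k onto {1:j}
drop 3:j onto {2:k}
drop 4:i onto {3:j}
drop 5:j onto {4:i}
drop 6:j onto {5:j}
drop 7:l onto {4:i}
drop 8:i onto {6:j, 7:l}
drop 9:j onto {8:i}
ground layer = {0:j}
drop-orders for the pieces not yet dropped (sum over which currently-grounded one goes next):
  1 to go: {9} 1
  2 to go: {8,9} 1
  3 to go: {6,8,9} 1  {7,8,9} 1
  4 to go: {5,6,8,9} 1  {6,7,8,9} 2
  5 to go: {5,6,7,8,9} 3
  6 to go: {4,5,6,7,8,9} 3
  7 to go: {3,4,5,6,7,8,9} 3
  8 to go: {2,3,4,5,6,7,8,9} 3
  if 0:j drops first: 3 orders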